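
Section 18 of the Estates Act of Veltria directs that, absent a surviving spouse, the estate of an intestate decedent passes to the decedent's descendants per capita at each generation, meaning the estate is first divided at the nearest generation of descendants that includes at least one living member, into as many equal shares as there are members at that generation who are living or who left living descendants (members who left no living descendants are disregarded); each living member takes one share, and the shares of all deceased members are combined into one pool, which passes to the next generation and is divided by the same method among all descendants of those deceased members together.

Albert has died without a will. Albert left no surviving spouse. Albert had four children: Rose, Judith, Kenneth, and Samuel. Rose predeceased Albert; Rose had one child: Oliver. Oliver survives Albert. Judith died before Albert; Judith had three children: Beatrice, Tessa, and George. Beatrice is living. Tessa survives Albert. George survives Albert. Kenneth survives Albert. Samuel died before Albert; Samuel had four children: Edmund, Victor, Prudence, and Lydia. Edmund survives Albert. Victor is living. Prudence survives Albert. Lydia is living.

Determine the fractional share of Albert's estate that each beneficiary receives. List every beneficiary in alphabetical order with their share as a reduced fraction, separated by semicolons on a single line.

There is no surviving spouse, so the entire estate passes to Albert's descendants per capita at each generation.
At generation 1 (Rose, Judith, Kenneth, Samuel) there are 4 shares of (1)/4 = 1/4 each.
Living: Kenneth — each takes 1/4.
Deceased: Rose, Judith, and Samuel. Their combined 3/4 is pooled and carried to generation 2.
At generation 2 (Oliver, Beatrice, Tessa, George, Edmund, Victor, Prudence, Lydia) there are 8 shares of (3/4)/8 = 3/32 each.
Living: Oliver, Beatrice, Tessa, George, Edmund, Victor, Prudence, and Lydia — each takes 3/32.

Beatrice 3/32; Edmund 3/32; George 3/32; Kenneth 1/4; Lydia 3/32; Oliver 3/32; Prudence 3/32; Tessa 3/32; Victor 3/32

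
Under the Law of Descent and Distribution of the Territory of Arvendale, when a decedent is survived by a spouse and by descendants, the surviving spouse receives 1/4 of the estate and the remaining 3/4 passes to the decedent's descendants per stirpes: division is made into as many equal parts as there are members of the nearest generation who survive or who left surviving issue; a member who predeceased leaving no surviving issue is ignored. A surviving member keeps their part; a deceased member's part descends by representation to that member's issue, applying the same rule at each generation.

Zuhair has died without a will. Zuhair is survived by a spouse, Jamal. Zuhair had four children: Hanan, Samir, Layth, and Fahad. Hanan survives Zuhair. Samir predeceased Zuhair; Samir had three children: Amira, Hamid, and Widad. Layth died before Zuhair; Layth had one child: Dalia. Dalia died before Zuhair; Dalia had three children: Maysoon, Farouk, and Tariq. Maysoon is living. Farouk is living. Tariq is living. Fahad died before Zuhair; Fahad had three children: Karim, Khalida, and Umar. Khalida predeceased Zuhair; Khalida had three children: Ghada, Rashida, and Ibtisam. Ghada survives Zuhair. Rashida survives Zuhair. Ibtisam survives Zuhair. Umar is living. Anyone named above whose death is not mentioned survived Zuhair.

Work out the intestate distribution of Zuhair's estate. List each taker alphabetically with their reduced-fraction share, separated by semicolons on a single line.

Amira 1/16; Farouk 1/16; Ghada 1/48; Hamid 1/16; Hanan 3/16; Ibtisam 1/48; Jamal 1/4; Karim 1/16; Maysoon 1/16; Rashida 1/48; Tariq 1/16; Umar 1/16; Widad 1/16

Jamal, as surviving spouse, takes 1/4.
The remaining 3/4 passes to Zuhair's descendants per stirpes.
The 3/4 is divided into 4 equal shares of 3/16 among Hanan, Samir, Layth, Fahad.
Hanan is living and takes 3/16.
Samir predeceased; the 3/16 allotted to Samir's branch passes to Samir's issue by representation.
The 3/16 is divided into 3 equal shares of 1/16 among Amira, Hamid, Widad.
Amira is living and takes 1/16.
Hamid is living and takes 1/16.
Widad is living and takes 1/16.
Layth predeceased; the 3/16 allotted to Layth's branch passes to Layth's issue by representation.
Dalia's line is the sole branch at this level, so the full 3/16 passes to Dalia's issue by representation.
The 3/16 is divided into 3 equal shares of 1/16 among Maysoon, Farouk, Tariq.
Maysoon is living and takes 1/16.
Farouk is living and takes 1/16.
Tariq is living and takes 1/16.
Fahad predeceased; the 3/16 allotted to Fahad's branch passes to Fahad's issue by representation.
The 3/16 is divided into 3 equal shares of 1/16 among Karim, Khalida, Umar.
Karim is living and takes 1/16.
Khalida predeceased; the 1/16 allotted to Khalida's branch passes to Khalida's issue by representation.
The 1/16 is divided into 3 equal shares of 1/48 among Ghada, Rashida, Ibtisam.
Ghada is living and takes 1/48.
Rashida is living and takes 1/48.
Ibtisam is living and takes 1/48.
Umar is living and takes 1/16.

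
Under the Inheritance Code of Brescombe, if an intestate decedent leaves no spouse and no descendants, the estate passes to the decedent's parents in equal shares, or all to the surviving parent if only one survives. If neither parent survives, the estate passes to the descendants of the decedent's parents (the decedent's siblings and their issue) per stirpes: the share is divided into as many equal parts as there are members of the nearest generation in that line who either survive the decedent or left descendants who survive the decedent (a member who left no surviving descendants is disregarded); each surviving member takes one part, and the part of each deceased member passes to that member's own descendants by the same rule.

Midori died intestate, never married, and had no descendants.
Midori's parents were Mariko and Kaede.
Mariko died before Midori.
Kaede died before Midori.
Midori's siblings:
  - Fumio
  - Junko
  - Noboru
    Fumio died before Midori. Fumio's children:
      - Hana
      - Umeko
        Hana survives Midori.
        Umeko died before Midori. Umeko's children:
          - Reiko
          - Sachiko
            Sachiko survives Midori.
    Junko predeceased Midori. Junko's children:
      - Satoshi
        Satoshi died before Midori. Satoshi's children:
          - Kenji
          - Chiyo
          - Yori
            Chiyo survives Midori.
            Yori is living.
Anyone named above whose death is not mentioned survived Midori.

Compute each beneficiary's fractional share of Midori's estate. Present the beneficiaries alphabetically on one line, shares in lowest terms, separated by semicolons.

Neither parent survives and there are no descendants, so the estate passes to Midori's siblings and their issue per stirpes.
The estate is divided into 3 equal shares of 1/3 among Fumio, Junko, Noboru.
Fumio predeceased; the 1/3 allotted to Fumio's branch passes to Fumio's issue by representation.
The 1/3 is divided into 2 equal shares of 1/6 among Hana, Umeko.
Hana is living and takes 1/6.
Umeko predeceased; the 1/6 allotted to Umeko's branch passes to Umeko's issue by representation.
The 1/6 is divided into 2 equal shares of 1/12 among Reiko, Sachiko.
Reiko is living and takes 1/12.
Sachiko is living and takes 1/12.
Junko predeceased; the 1/3 allotted to Junko's branch passes to Junko's issue by representation.
Satoshi's line is the sole branch at this level, so the full 1/3 passes to Satoshi's issue by representation.
The 1/3 is divided into 3 equal shares of 1/9 among Kenji, Chiyo, Yori.
Kenji is living and takes 1/9.
Chiyo is living and takes 1/9.
Yori is living and takes 1/9.
Noboru is living and takes 1/3.

Chiyo 1/9; Hana 1/6; Kenji 1/9; Noboru 1/3; Reiko 1/12; Sachiko 1/12; Yori 1/9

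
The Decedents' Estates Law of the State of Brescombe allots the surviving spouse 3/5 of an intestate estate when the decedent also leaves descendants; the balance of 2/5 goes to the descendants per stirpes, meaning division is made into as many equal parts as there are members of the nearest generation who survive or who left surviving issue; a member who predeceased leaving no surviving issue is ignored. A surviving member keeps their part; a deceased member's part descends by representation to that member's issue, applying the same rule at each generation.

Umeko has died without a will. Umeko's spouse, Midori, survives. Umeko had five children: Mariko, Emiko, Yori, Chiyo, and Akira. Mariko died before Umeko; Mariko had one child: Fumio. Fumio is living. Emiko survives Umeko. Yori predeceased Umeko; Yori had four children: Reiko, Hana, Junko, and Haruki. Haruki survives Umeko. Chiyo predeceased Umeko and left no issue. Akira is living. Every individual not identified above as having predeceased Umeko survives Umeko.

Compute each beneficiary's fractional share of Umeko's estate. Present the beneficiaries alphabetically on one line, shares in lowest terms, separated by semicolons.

Akira 1/10; Emiko 1/10; Fumio 1/10; Hana 1/40; Haruki 1/40; Junko 1/40; Midori 3/5; Reiko 1/40

Midori, as surviving spouse, takes 3/5.
The remaining 2/5 passes to Umeko's descendants per stirpes.
Chiyo left no surviving issue, so that branch lapses and is disregarded.
The 2/5 is divided into 4 equal shares of 1/10 among Mariko, Emiko, Yori, Akira.
Mariko predeceased; the 1/10 allotted to Mariko's branch passes to Mariko's issue by representation.
Fumio is the sole taker at this level and receives the full 1/10.
Emiko is living and takes 1/10.
Yori predeceased; the 1/10 allotted to Yori's branch passes to Yori's issue by representation.
The 1/10 is divided into 4 equal shares of 1/40 among Reiko, Hana, Junko, Haruki.
Reiko is living and takes 1/40.
Hana is living and takes 1/40.
Junko is living and takes 1/40.
Haruki is living and takes 1/40.
Akira is living and takes 1/10.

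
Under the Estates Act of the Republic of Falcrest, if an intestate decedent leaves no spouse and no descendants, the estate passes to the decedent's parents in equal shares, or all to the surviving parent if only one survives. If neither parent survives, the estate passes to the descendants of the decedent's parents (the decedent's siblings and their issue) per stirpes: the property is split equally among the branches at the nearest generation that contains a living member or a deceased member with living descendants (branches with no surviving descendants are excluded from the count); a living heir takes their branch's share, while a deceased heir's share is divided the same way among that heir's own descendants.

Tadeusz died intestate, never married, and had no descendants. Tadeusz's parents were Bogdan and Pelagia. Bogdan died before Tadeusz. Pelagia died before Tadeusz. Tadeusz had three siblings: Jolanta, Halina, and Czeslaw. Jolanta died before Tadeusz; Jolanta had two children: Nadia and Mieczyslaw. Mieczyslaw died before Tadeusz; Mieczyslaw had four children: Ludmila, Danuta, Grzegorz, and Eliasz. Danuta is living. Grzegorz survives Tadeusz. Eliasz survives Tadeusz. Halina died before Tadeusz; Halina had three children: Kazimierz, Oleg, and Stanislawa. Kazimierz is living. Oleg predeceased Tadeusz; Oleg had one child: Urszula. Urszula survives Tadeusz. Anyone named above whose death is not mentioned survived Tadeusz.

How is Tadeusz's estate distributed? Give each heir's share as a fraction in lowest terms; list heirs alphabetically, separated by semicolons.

Czeslaw 1/3; Danuta 1/24; Eliasz 1/24; Grzegorz 1/24; Kazimierz 1/9; Ludmila 1/24; Nadia 1/6; Stanislawa 1/9; Urszula 1/9

Neither parent survives and there are no descendants, so the estate passes to Tadeusz's siblings and their issue per stirpes.
The estate is divided into 3 equal shares of 1/3 among Jolanta, Halina, Czeslaw.
Jolanta predeceased; the 1/3 allotted to Jolanta's branch passes to Jolanta's issue by representation.
The 1/3 is divided into 2 equal shares of 1/6 among Nadia, Mieczyslaw.
Nadia is living and takes 1/6.
Mieczyslaw predeceased; the 1/6 allotted to Mieczyslaw's branch passes to Mieczyslaw's issue by representation.
The 1/6 is divided into 4 equal shares of 1/24 among Ludmila, Danuta, Grzegorz, Eliasz.
Ludmila is living and takes 1/24.
Danuta is living and takes 1/24.
Grzegorz is living and takes 1/24.
Eliasz is living and takes 1/24.
Halina predeceased; the 1/3 allotted to Halina's branch passes to Halina's issue by representation.
The 1/3 is divided into 3 equal shares of 1/9 among Kazimierz, Oleg, Stanislawa.
Kazimierz is living and takes 1/9.
Oleg predeceased; the 1/9 allotted to Oleg's branch passes to Oleg's issue by representation.
Urszula is the sole taker at this level and receives the full 1/9.
Stanislawa is living and takes 1/9.
Czeslaw is living and takes 1/3.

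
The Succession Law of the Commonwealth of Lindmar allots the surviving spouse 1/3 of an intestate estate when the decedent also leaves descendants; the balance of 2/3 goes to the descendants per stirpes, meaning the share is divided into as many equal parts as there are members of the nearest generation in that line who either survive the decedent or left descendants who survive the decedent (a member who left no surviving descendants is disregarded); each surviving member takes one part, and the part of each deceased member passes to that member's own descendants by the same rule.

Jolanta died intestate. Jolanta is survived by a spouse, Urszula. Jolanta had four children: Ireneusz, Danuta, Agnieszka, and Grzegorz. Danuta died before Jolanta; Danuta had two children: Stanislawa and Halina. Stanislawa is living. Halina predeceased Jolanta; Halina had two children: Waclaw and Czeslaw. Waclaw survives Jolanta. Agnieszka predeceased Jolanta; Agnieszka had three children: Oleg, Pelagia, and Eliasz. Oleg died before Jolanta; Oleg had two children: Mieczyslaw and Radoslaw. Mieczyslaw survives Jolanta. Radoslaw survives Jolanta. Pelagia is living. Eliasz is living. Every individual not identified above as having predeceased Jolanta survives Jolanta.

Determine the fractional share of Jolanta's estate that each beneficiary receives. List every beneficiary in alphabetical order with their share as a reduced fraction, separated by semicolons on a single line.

Czeslaw 1/24; Eliasz 1/18; Grzegorz 1/6; Ireneusz 1/6; Mieczyslaw 1/36; Pelagia 1/18; Radoslaw 1/36; Stanislawa 1/12; Urszula 1/3; Waclaw 1/24

Urszula, as surviving spouse, takes 1/3.
The remaining 2/3 passes to Jolanta's descendants per stirpes.
The 2/3 is divided into 4 equal shares of 1/6 among Ireneusz, Danuta, Agnieszka, Grzegorz.
Ireneusz is living and takes 1/6.
Danuta predeceased; the 1/6 allotted to Danuta's branch passes to Danuta's issue by representation.
The 1/6 is divided into 2 equal shares of 1/12 among Stanislawa, Halina.
Stanislawa is living and takes 1/12.
Halina predeceased; the 1/12 allotted to Halina's branch passes to Halina's issue by representation.
The 1/12 is divided into 2 equal shares of 1/24 among Waclaw, Czeslaw.
Waclaw is living and takes 1/24.
Czeslaw is living and takes 1/24.
Agnieszka predeceased; the 1/6 allotted to Agnieszka's branch passes to Agnieszka's issue by representation.
The 1/6 is divided into 3 equal shares of 1/18 among Oleg, Pelagia, Eliasz.
Oleg predeceased; the 1/18 allotted to Oleg's branch passes to Oleg's issue by representation.
The 1/18 is divided into 2 equal shares of 1/36 among Mieczyslaw, Radoslaw.
Mieczyslaw is living and takes 1/36.
Radoslaw is living and takes 1/36.
Pelagia is living and takes 1/18.
Eliasz is living and takes 1/18.
Grzegorz is living and takes 1/6.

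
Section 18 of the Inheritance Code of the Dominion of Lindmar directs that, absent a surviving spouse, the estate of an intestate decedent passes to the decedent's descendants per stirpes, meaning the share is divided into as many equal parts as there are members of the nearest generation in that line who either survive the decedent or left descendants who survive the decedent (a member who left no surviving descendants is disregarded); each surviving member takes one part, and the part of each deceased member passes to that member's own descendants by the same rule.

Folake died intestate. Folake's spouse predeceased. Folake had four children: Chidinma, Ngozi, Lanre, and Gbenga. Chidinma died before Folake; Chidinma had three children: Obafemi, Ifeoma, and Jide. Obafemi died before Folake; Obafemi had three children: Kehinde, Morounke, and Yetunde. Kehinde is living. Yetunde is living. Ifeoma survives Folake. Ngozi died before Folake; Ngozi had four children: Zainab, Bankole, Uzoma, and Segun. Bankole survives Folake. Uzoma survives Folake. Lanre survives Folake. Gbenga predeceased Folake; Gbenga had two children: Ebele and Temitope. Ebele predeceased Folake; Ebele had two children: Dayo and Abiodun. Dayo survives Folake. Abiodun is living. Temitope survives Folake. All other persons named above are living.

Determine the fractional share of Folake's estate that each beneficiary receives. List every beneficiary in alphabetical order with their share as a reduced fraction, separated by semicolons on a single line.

Abiodun 1/16; Bankole 1/16; Dayo 1/16; Ifeoma 1/12; Jide 1/12; Kehinde 1/36; Lanre 1/4; Morounke 1/36; Segun 1/16; Temitope 1/8; Uzoma 1/16; Yetunde 1/36; Zainab 1/16

There is no surviving spouse, so the entire estate passes to Folake's descendants per stirpes.
The estate is divided into 4 equal shares of 1/4 among Chidinma, Ngozi, Lanre, Gbenga.
Chidinma predeceased; the 1/4 allotted to Chidinma's branch passes to Chidinma's issue by representation.
The 1/4 is divided into 3 equal shares of 1/12 among Obafemi, Ifeoma, Jide.
Obafemi predeceased; the 1/12 allotted to Obafemi's branch passes to Obafemi's issue by representation.
The 1/12 is divided into 3 equal shares of 1/36 among Kehinde, Morounke, Yetunde.
Kehinde is living and takes 1/36.
Morounke is living and takes 1/36.
Yetunde is living and takes 1/36.
Ifeoma is living and takes 1/12.
Jide is living and takes 1/12.
Ngozi predeceased; the 1/4 allotted to Ngozi's branch passes to Ngozi's issue by representation.
The 1/4 is divided into 4 equal shares of 1/16 among Zainab, Bankole, Uzoma, Segun.
Zainab is living and takes 1/16.
Bankole is living and takes 1/16.
Uzoma is living and takes 1/16.
Segun is living and takes 1/16.
Lanre is living and takes 1/4.
Gbenga predeceased; the 1/4 allotted to Gbenga's branch passes to Gbenga's issue by representation.
The 1/4 is divided into 2 equal shares of 1/8 among Ebele, Temitope.
Ebele predeceased; the 1/8 allotted to Ebele's branch passes to Ebele's issue by representation.
The 1/8 is divided into 2 equal shares of 1/16 among Dayo, Abiodun.
Dayo is living and takes 1/16.
Abiodun is living and takes 1/16.
Temitope is living and takes 1/8.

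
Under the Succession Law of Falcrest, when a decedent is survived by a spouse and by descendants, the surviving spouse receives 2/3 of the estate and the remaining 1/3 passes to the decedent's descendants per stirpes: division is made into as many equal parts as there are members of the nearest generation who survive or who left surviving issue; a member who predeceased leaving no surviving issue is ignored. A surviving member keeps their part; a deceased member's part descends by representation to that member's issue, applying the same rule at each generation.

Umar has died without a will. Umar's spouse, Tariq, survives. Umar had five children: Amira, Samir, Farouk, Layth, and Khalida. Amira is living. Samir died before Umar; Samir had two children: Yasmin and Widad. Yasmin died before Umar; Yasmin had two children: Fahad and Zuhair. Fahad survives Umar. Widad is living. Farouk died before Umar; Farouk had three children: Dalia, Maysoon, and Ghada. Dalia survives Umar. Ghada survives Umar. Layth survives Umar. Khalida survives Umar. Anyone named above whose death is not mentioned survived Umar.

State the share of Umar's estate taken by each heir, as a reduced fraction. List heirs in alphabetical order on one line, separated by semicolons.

Tariq, as surviving spouse, takes 2/3.
The remaining 1/3 passes to Umar's descendants per stirpes.
The 1/3 is divided into 5 equal shares of 1/15 among Amira, Samir, Farouk, Layth, Khalida.
Amira is living and takes 1/15.
Samir predeceased; the 1/15 allotted to Samir's branch passes to Samir's issue by representation.
The 1/15 is divided into 2 equal shares of 1/30 among Yasmin, Widad.
Yasmin predeceased; the 1/30 allotted to Yasmin's branch passes to Yasmin's issue by representation.
The 1/30 is divided into 2 equal shares of 1/60 among Fahad, Zuhair.
Fahad is living and takes 1/60.
Zuhair is living and takes 1/60.
Widad is living and takes 1/30.
Farouk predeceased; the 1/15 allotted to Farouk's branch passes to Farouk's issue by representation.
The 1/15 is divided into 3 equal shares of 1/45 among Dalia, Maysoon, Ghada.
Dalia is living and takes 1/45.
Maysoon is living and takes 1/45.
Ghada is living and takes 1/45.
Layth is living and takes 1/15.
Khalida is living and takes 1/15.

Amira 1/15; Dalia 1/45; Fahad 1/60; Ghada 1/45; Khalida 1/15; Layth 1/15; Maysoon 1/45; Tariq 2/3; Widad 1/30; Zuhair 1/60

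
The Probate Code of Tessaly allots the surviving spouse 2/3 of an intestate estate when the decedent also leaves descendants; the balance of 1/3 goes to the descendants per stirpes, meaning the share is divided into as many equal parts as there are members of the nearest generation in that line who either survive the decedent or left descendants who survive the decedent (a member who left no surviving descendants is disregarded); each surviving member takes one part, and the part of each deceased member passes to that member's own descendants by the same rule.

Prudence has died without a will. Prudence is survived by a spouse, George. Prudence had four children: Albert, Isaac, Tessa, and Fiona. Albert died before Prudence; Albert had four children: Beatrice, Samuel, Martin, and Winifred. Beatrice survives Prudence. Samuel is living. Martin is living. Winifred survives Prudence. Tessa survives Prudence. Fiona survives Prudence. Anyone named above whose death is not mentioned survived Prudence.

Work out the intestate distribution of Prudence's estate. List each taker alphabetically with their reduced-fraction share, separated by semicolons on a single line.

George, as surviving spouse, takes 2/3.
The remaining 1/3 passes to Prudence's descendants per stirpes.
The 1/3 is divided into 4 equal shares of 1/12 among Albert, Isaac, Tessa, Fiona.
Albert predeceased; the 1/12 allotted to Albert's branch passes to Albert's issue by representation.
The 1/12 is divided into 4 equal shares of 1/48 among Beatrice, Samuel, Martin, Winifred.
Beatrice is living and takes 1/48.
Samuel is living and takes 1/48.
Martin is living and takes 1/48.
Winifred is living and takes 1/48.
Isaac is living and takes 1/12.
Tessa is living and takes 1/12.
Fiona is living and takes 1/12.

Beatrice 1/48; Fiona 1/12; George 2/3; Isaac 1/12; Martin 1/48; Samuel 1/48; Tessa 1/12; Winifred 1/48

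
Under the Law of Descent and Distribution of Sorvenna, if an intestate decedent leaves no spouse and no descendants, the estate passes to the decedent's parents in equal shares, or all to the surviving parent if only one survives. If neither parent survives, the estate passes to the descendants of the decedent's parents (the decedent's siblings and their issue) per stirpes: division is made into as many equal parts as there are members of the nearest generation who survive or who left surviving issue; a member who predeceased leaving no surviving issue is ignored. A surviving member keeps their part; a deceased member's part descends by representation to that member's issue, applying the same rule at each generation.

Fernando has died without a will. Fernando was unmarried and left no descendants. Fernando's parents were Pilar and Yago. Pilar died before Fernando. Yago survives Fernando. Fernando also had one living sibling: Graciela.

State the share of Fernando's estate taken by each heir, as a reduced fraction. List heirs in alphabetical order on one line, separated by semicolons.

Only one parent, Yago, survives, so Yago takes the entire estate. The siblings take nothing because a surviving parent has priority.

Yago 1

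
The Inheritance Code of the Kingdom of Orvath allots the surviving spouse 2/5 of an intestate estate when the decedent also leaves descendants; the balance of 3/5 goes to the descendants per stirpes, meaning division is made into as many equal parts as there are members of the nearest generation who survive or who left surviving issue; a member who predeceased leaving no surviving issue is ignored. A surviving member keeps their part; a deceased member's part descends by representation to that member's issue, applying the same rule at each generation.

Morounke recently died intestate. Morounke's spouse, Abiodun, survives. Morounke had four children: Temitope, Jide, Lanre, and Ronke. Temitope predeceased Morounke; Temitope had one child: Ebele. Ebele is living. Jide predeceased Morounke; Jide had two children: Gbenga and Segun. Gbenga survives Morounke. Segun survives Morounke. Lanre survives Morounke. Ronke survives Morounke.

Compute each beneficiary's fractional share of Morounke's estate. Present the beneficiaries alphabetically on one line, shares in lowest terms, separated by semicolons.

Abiodun, as surviving spouse, takes 2/5.
The remaining 3/5 passes to Morounke's descendants per stirpes.
The 3/5 is divided into 4 equal shares of 3/20 among Temitope, Jide, Lanre, Ronke.
Temitope predeceased; the 3/20 allotted to Temitope's branch passes to Temitope's issue by representation.
Ebele is the sole taker at this level and receives the full 3/20.
Jide predeceased; the 3/20 allotted to Jide's branch passes to Jide's issue by representation.
The 3/20 is divided into 2 equal shares of 3/40 among Gbenga, Segun.
Gbenga is living and takes 3/40.
Segun is living and takes 3/40.
Lanre is living and takes 3/20.
Ronke is living and takes 3/20.

Abiodun 2/5; Ebele 3/20; Gbenga 3/40; Lanre 3/20; Ronke 3/20; Segun 3/40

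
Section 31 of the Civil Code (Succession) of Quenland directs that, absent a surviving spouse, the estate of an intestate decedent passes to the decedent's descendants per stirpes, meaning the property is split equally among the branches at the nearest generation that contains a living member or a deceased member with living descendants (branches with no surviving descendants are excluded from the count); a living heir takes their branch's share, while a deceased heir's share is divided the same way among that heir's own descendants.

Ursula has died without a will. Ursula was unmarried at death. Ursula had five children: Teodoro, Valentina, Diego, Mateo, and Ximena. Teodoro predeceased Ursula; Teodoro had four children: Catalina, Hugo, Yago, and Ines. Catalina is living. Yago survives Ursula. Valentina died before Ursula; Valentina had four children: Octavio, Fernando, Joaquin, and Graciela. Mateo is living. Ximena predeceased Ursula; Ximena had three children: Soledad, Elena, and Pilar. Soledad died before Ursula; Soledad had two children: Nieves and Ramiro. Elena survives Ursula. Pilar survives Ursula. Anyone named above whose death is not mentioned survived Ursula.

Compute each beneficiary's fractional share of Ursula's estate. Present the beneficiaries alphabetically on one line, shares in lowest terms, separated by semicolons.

There is no surviving spouse, so the entire estate passes to Ursula's descendants per stirpes.
The estate is divided into 5 equal shares of 1/5 among Teodoro, Valentina, Diego, Mateo, Ximena.
Teodoro predeceased; the 1/5 allotted to Teodoro's branch passes to Teodoro's issue by representation.
The 1/5 is divided into 4 equal shares of 1/20 among Catalina, Hugo, Yago, Ines.
Catalina is living and takes 1/20.
Hugo is living and takes 1/20.
Yago is living and takes 1/20.
Ines is living and takes 1/20.
Valentina predeceased; the 1/5 allotted to Valentina's branch passes to Valentina's issue by representation.
The 1/5 is divided into 4 equal shares of 1/20 among Octavio, Fernando, Joaquin, Graciela.
Octavio is living and takes 1/20.
Fernando is living and takes 1/20.
Joaquin is living and takes 1/20.
Graciela is living and takes 1/20.
Diego is living and takes 1/5.
Mateo is living and takes 1/5.
Ximena predeceased; the 1/5 allotted to Ximena's branch passes to Ximena's issue by representation.
The 1/5 is divided into 3 equal shares of 1/15 among Soledad, Elena, Pilar.
Soledad predeceased; the 1/15 allotted to Soledad's branch passes to Soledad's issue by representation.
The 1/15 is divided into 2 equal shares of 1/30 among Nieves, Ramiro.
Nieves is living and takes 1/30.
Ramiro is living and takes 1/30.
Elena is living and takes 1/15.
Pilar is living and takes 1/15.

Catalina 1/20; Diego 1/5; Elena 1/15; Fernando 1/20; Graciela 1/20; Hugo 1/20; Ines 1/20; Joaquin 1/20; Mateo 1/5; Nieves 1/30; Octavio 1/20; Pilar 1/15; Ramiro 1/30; Yago 1/20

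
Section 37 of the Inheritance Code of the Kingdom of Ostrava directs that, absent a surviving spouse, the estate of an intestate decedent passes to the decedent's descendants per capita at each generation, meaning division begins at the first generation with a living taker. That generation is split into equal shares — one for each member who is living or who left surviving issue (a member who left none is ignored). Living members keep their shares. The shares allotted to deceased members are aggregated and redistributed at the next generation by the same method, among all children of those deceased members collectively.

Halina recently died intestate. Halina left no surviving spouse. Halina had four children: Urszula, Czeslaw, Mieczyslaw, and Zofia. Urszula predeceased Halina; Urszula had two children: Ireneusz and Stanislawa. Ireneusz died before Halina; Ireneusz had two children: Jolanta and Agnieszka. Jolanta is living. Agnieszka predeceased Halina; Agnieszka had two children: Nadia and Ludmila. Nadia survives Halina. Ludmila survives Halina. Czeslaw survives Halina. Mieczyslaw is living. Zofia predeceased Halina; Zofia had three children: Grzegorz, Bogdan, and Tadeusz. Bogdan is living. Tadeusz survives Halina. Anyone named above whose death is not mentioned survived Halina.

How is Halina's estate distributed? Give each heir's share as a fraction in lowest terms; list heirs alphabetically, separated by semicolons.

There is no surviving spouse, so the entire estate passes to Halina's descendants per capita at each generation.
At generation 1 (Urszula, Czeslaw, Mieczyslaw, Zofia) there are 4 shares of (1)/4 = 1/4 each.
Living: Czeslaw and Mieczyslaw — each takes 1/4.
Deceased: Urszula and Zofia. Their combined 1/2 is pooled and carried to generation 2.
At generation 2 (Ireneusz, Stanislawa, Grzegorz, Bogdan, Tadeusz) there are 5 shares of (1/2)/5 = 1/10 each.
Living: Stanislawa, Grzegorz, Bogdan, and Tadeusz — each takes 1/10.
Deceased: Ireneusz. That 1/10 share is carried to generation 3.
At generation 3 (Jolanta, Agnieszka) there are 2 shares of (1/10)/2 = 1/20 each.
Living: Jolanta — each takes 1/20.
Deceased: Agnieszka. That 1/20 share is carried to generation 4.
At generation 4 (Nadia, Ludmila) there are 2 shares of (1/20)/2 = 1/40 each.
Living: Nadia and Ludmila — each takes 1/40.

Bogdan 1/10; Czeslaw 1/4; Grzegorz 1/10; Jolanta 1/20; Ludmila 1/40; Mieczyslaw 1/4; Nadia 1/40; Stanislawa 1/10; Tadeusz 1/10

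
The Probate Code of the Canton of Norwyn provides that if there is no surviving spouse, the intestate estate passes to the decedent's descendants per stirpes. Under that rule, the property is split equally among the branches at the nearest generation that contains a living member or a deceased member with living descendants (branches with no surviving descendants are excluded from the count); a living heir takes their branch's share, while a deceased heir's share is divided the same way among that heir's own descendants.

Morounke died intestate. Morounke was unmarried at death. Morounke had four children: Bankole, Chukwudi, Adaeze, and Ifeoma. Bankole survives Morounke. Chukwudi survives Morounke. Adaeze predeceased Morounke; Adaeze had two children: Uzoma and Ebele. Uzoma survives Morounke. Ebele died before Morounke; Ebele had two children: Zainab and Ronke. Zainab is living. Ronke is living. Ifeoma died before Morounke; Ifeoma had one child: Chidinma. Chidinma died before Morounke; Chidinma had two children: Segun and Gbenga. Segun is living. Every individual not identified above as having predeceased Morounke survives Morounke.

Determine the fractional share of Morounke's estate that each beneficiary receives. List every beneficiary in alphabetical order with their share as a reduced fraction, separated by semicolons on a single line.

Bankole 1/4; Chukwudi 1/4; Gbenga 1/8; Ronke 1/16; Segun 1/8; Uzoma 1/8; Zainab 1/16

There is no surviving spouse, so the entire estate passes to Morounke's descendants per stirpes.
The estate is divided into 4 equal shares of 1/4 among Bankole, Chukwudi, Adaeze, Ifeoma.
Bankole is living and takes 1/4.
Chukwudi is living and takes 1/4.
Adaeze predeceased; the 1/4 allotted to Adaeze's branch passes to Adaeze's issue by representation.
The 1/4 is divided into 2 equal shares of 1/8 among Uzoma, Ebele.
Uzoma is living and takes 1/8.
Ebele predeceased; the 1/8 allotted to Ebele's branch passes to Ebele's issue by representation.
The 1/8 is divided into 2 equal shares of 1/16 among Zainab, Ronke.
Zainab is living and takes 1/16.
Ronke is living and takes 1/16.
Ifeoma predeceased; the 1/4 allotted to Ifeoma's branch passes to Ifeoma's issue by representation.
Chidinma's line is the sole branch at this level, so the full 1/4 passes to Chidinma's issue by representation.
The 1/4 is divided into 2 equal shares of 1/8 among Segun, Gbenga.
Segun is living and takes 1/8.
Gbenga is living and takes 1/8.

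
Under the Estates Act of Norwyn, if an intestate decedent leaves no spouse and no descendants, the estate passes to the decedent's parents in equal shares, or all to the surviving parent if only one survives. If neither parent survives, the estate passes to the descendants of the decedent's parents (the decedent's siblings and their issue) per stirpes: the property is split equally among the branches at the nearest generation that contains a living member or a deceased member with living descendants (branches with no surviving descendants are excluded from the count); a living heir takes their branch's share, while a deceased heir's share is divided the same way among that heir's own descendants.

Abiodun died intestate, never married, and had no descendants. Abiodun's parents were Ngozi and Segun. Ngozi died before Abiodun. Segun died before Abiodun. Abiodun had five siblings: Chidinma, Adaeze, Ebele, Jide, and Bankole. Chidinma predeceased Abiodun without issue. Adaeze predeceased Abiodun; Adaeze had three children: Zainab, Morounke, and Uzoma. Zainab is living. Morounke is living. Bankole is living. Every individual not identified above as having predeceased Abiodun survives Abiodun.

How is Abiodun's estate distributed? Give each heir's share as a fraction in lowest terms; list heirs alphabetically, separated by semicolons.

Bankole 1/4; Ebele 1/4; Jide 1/4; Morounke 1/12; Uzoma 1/12; Zainab 1/12

Neither parent survives and there are no descendants, so the estate passes to Abiodun's siblings and their issue per stirpes.
Chidinma left no surviving issue, so that branch lapses and is disregarded.
The estate is divided into 4 equal shares of 1/4 among Adaeze, Ebele, Jide, Bankole.
Adaeze predeceased; the 1/4 allotted to Adaeze's branch passes to Adaeze's issue by representation.
The 1/4 is divided into 3 equal shares of 1/12 among Zainab, Morounke, Uzoma.
Zainab is living and takes 1/12.
Morounke is living and takes 1/12.
Uzoma is living and takes 1/12.
Ebele is living and takes 1/4.
Jide is living and takes 1/4.
Bankole is living and takes 1/4.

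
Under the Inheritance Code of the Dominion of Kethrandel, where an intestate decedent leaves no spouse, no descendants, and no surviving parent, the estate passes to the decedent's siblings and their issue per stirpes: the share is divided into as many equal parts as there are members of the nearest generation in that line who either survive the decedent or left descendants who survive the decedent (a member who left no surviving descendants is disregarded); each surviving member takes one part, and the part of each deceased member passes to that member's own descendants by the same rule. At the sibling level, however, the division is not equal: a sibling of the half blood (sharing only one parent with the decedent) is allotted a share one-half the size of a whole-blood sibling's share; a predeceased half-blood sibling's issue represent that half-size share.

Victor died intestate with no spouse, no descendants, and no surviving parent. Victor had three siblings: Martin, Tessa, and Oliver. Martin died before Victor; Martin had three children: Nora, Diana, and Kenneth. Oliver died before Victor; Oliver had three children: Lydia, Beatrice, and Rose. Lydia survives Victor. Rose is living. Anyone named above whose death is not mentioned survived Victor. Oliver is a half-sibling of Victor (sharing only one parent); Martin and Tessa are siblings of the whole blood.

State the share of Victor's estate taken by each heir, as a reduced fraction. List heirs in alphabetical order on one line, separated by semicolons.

Beatrice 1/15; Diana 2/15; Kenneth 2/15; Lydia 1/15; Nora 2/15; Rose 1/15; Tessa 2/5

No spouse, descendants, or parent survives, so the estate passes to Victor's siblings per stirpes.
Half-blood siblings count for one-half the weight of whole-blood siblings at the initial division.
Dividing 1 in proportion to weights (total weight 5/2): Martin (weight 1) → 2/5; Tessa (weight 1) → 2/5; Oliver (weight 1/2) → 1/5.
Martin predeceased; the 2/5 allotted to Martin's branch passes to Martin's issue by representation.
The 2/5 is divided into 3 equal shares of 2/15 among Nora, Diana, Kenneth.
Nora is living and takes 2/15.
Diana is living and takes 2/15.
Kenneth is living and takes 2/15.
Tessa is living and takes 2/5.
Oliver predeceased; the 1/5 allotted to Oliver's branch passes to Oliver's issue by representation.
The 1/5 is divided into 3 equal shares of 1/15 among Lydia, Beatrice, Rose.
Lydia is living and takes 1/15.
Beatrice is living and takes 1/15.
Rose is living and takes 1/15.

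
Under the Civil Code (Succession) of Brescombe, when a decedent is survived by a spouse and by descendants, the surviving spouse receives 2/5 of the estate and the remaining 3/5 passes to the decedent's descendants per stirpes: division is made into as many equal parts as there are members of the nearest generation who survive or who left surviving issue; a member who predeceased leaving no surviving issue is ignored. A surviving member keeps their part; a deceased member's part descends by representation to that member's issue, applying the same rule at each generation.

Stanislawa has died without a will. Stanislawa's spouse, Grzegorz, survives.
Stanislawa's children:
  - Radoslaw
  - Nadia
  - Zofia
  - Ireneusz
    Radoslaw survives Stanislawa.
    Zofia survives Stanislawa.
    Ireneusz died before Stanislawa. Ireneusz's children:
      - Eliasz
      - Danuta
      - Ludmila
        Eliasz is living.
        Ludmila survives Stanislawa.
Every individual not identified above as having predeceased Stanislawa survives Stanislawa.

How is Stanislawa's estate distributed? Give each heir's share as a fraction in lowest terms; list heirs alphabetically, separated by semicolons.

Grzegorz, as surviving spouse, takes 2/5.
The remaining 3/5 passes to Stanislawa's descendants per stirpes.
The 3/5 is divided into 4 equal shares of 3/20 among Radoslaw, Nadia, Zofia, Ireneusz.
Radoslaw is living and takes 3/20.
Nadia is living and takes 3/20.
Zofia is living and takes 3/20.
Ireneusz predeceased; the 3/20 allotted to Ireneusz's branch passes to Ireneusz's issue by representation.
The 3/20 is divided into 3 equal shares of 1/20 among Eliasz, Danuta, Ludmila.
Eliasz is living and takes 1/20.
Danuta is living and takes 1/20.
Ludmila is living and takes 1/20.

Danuta 1/20; Eliasz 1/20; Grzegorz 2/5; Ludmila 1/20; Nadia 3/20; Radoslaw 3/20; Zofia 3/20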